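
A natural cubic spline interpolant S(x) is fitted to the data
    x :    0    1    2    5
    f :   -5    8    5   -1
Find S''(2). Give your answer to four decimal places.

With m_i denoting the second derivative at x_i, h_i = 1, 1, 3, and Δ_i = (y_(i+1) − y_i)/h_i = 13, -3, -2:
  1·m_0 + 4·m_1 + 1·m_2 = 6(Δ_1 - Δ_0) = -96
  1·m_1 + 8·m_2 + 3·m_3 = 6(Δ_2 - Δ_1) = 6
Natural end conditions: m_0 = m_3 = 0.
Hence m_0 = 0, m_1 = -774/31, m_2 = 120/31, m_3 = 0.

3.8710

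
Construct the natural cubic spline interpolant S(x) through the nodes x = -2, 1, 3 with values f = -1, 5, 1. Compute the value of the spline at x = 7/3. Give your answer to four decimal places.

Write M_i for S''(x_i). With h_i = 3, 2 and divided differences Δ_i = 2, -2, the continuity of S' gives the tridiagonal system
  3·M_0 + 10·M_1 + 2·M_2 = 6(Δ_1 - Δ_0) = -24
Natural end conditions: M_0 = M_2 = 0.
Solving: M_0 = 0, M_1 = -12/5, M_2 = 0.
On [1, 3], S(x) = 5 - 2/5·(x - 1) - 6/5·(x - 1)² + 1/5·(x - 1)³.
With (x - 1) = 4/3: S(7/3) = 379/135.

2.8074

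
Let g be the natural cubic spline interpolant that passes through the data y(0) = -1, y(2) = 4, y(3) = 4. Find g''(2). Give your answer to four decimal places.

-2.5000

With m_i denoting the second derivative at x_i, h_i = 2, 1, and Δ_i = (y_(i+1) − y_i)/h_i = 5/2, 0:
  2·m_0 + 6·m_1 + 1·m_2 = 6(Δ_1 - Δ_0) = -15
Natural end conditions: m_0 = m_2 = 0.
Forward elimination and back-substitution give m_0 = 0, m_1 = -5/2, m_2 = 0.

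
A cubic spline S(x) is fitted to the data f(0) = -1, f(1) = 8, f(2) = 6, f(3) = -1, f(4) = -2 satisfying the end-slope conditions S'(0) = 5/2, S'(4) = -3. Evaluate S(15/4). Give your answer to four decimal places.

With M_i denoting the second derivative at x_i, h_i = 1, 1, 1, 1, and Δ_i = (y_(i+1) − y_i)/h_i = 9, -2, -7, -1:
  1·M_0 + 4·M_1 + 1·M_2 = 6(Δ_1 - Δ_0) = -66
  1·M_1 + 4·M_2 + 1·M_3 = 6(Δ_2 - Δ_1) = -30
  1·M_2 + 4·M_3 + 1·M_4 = 6(Δ_3 - Δ_2) = 36
Clamped end conditions give two more equations: 2h_0·M_0 + h_0·M_1 = 6(Δ_0 - S'(0)) = 39 and h_3·M_3 + 2h_3·M_4 = 6(S'(4) - Δ_3) = -12.
Solving the tridiagonal system: M_0 = 1735/56, M_1 = -643/28, M_2 = -41/8, M_3 = 377/28, M_4 = -713/56.
On [3, 4], S(x) = -1 - 377/112·(x - 3) + 377/56·(x - 3)² - 489/112·(x - 3)³.
With (x - 3) = 3/4: S(15/4) = -11323/7168.

-1.5797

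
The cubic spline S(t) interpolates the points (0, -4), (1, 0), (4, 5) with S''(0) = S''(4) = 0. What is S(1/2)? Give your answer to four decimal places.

Let σ_i = S''(x_i). Step sizes h_i = 1, 3; slopes of the chords Δ_i = (y_(i+1) - y_i)/h_i = 4, 5/3.
  1·σ_0 + 8·σ_1 + 3·σ_2 = 6(Δ_1 - Δ_0) = -14
Natural end conditions: σ_0 = σ_2 = 0.
Hence σ_0 = 0, σ_1 = -7/4, σ_2 = 0.
On [0, 1], S(t) = -4 + 103/24·t + 0·t² - 7/24·t³.
With t = 1/2: S(1/2) = -121/64.

-1.8906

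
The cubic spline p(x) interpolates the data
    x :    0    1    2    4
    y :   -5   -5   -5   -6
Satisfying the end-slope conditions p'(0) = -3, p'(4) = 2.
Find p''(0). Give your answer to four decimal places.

Put m_i = p'' at the i-th knot. Here h = (1, 1, 2) and Δ = (0, 0, -1/2), so the interior equations h_(i-1)·m_(i-1) + 2(h_(i-1)+h_i)·m_i + h_i·m_(i+1) = 6(Δ_i − Δ_(i-1)) read
  1·m_0 + 4·m_1 + 1·m_2 = 6(Δ_1 - Δ_0) = 0
  1·m_1 + 6·m_2 + 2·m_3 = 6(Δ_2 - Δ_1) = -3
Clamped end conditions give two more equations: 2h_0·m_0 + h_0·m_1 = 6(Δ_0 - p'(0)) = 18 and h_2·m_2 + 2h_2·m_3 = 6(p'(4) - Δ_2) = 15.
Solving: m_0 = 221/22, m_1 = -23/11, m_2 = -37/22, m_3 = 101/22.

10.0455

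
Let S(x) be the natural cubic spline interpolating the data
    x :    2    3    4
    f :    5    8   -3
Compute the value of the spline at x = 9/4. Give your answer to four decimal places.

6.5703

Write M_i for S''(x_i). With h_i = 1, 1 and divided differences Δ_i = 3, -11, the continuity of S' gives the tridiagonal system
  1·M_0 + 4·M_1 + 1·M_2 = 6(Δ_1 - Δ_0) = -84
Natural end conditions: M_0 = M_2 = 0.
Solving the tridiagonal system: M_0 = 0, M_1 = -21, M_2 = 0.
On [2, 3], S(x) = 5 + 13/2·(x - 2) + 0·(x - 2)² - 7/2·(x - 2)³.
With (x - 2) = 1/4: S(9/4) = 841/128.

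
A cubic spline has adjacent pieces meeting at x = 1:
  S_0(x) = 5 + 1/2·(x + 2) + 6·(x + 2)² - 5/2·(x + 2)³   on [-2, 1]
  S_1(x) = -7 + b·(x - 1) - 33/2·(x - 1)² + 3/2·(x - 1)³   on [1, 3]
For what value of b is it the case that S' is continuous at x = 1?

-31

S_0'(x) = 1/2 + 12·(x + 2) - 15/2·(x + 2)², so S_0'(1) = -31. On the right, S_1'(1) = b, so b = -31.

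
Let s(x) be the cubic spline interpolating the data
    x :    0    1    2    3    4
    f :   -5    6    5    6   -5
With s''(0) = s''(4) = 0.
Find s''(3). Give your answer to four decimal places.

-21.4286

With M_i denoting the second derivative at x_i, h_i = 1, 1, 1, 1, and Δ_i = (y_(i+1) − y_i)/h_i = 11, -1, 1, -11:
  1·M_0 + 4·M_1 + 1·M_2 = 6(Δ_1 - Δ_0) = -72
  1·M_1 + 4·M_2 + 1·M_3 = 6(Δ_2 - Δ_1) = 12
  1·M_2 + 4·M_3 + 1·M_4 = 6(Δ_3 - Δ_2) = -72
Natural end conditions: M_0 = M_4 = 0.
Forward elimination and back-substitution give M_0 = 0, M_1 = -150/7, M_2 = 96/7, M_3 = -150/7, M_4 = 0.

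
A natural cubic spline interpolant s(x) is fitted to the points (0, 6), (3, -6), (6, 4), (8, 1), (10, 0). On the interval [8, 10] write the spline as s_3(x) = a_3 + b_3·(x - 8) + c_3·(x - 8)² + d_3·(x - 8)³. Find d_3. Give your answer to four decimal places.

-0.1613

Write M_i for s''(x_i). With h_i = 3, 3, 2, 2 and divided differences Δ_i = -4, 10/3, -3/2, -1/2, the continuity of s' gives the tridiagonal system
  3·M_0 + 12·M_1 + 3·M_2 = 6(Δ_1 - Δ_0) = 44
  3·M_1 + 10·M_2 + 2·M_3 = 6(Δ_2 - Δ_1) = -29
  2·M_2 + 8·M_3 + 2·M_4 = 6(Δ_3 - Δ_2) = 6
Natural end conditions: M_0 = M_4 = 0.
Forward elimination and back-substitution give M_0 = 0, M_1 = 1019/210, M_2 = -166/35, M_3 = 271/140, M_4 = 0.
On [8, 10], with s_3(x) = a_3 + b_3·(x - 8) + c_3·(x - 8)² + d_3·(x - 8)³: c_3 = M_3/2 = 271/280, d_3 = (M_4 - M_3)/(6h_3) = -271/1680, b_3 = Δ_3 - h_3(2M_3 + M_4)/6 = -188/105.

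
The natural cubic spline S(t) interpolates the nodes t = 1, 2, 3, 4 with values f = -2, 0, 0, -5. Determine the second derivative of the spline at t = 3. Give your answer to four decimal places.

Let M_i = S''(x_i). Step sizes h_i = 1, 1, 1; slopes of the chords Δ_i = (y_(i+1) - y_i)/h_i = 2, 0, -5.
  1·M_0 + 4·M_1 + 1·M_2 = 6(Δ_1 - Δ_0) = -12
  1·M_1 + 4·M_2 + 1·M_3 = 6(Δ_2 - Δ_1) = -30
Natural end conditions: M_0 = M_3 = 0.
Solving the tridiagonal system: M_0 = 0, M_1 = -6/5, M_2 = -36/5, M_3 = 0.

-7.2000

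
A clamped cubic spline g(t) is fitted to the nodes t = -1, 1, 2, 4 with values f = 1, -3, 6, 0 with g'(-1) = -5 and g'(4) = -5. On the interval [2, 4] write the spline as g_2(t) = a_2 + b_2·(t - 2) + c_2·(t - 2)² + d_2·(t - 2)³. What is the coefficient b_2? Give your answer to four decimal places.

Put σ_i = g'' at the i-th knot. Here h = (2, 1, 2) and Δ = (-2, 9, -3), so the interior equations h_(i-1)·σ_(i-1) + 2(h_(i-1)+h_i)·σ_i + h_i·σ_(i+1) = 6(Δ_i − Δ_(i-1)) read
  2·σ_0 + 6·σ_1 + 1·σ_2 = 6(Δ_1 - Δ_0) = 66
  1·σ_1 + 6·σ_2 + 2·σ_3 = 6(Δ_2 - Δ_1) = -72
Clamped end conditions give two more equations: 2h_0·σ_0 + h_0·σ_1 = 6(Δ_0 - g'(-1)) = 18 and h_2·σ_2 + 2h_2·σ_3 = 6(g'(4) - Δ_2) = -12.
Forward elimination and back-substitution give σ_0 = -45/16, σ_1 = 117/8, σ_2 = -129/8, σ_3 = 81/16.
On [2, 4], with g_2(t) = a_2 + b_2·(t - 2) + c_2·(t - 2)² + d_2·(t - 2)³: c_2 = σ_2/2 = -129/16, d_2 = (σ_3 - σ_2)/(6h_2) = 113/64, b_2 = Δ_2 - h_2(2σ_2 + σ_3)/6 = 97/16.

6.0625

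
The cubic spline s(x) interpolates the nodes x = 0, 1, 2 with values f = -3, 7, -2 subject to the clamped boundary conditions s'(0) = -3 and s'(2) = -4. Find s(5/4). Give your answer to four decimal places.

Let M_i = s''(x_i). Step sizes h_i = 1, 1; slopes of the chords Δ_i = (y_(i+1) - y_i)/h_i = 10, -9.
  1·M_0 + 4·M_1 + 1·M_2 = 6(Δ_1 - Δ_0) = -114
Clamped end conditions give two more equations: 2h_0·M_0 + h_0·M_1 = 6(Δ_0 - s'(0)) = 78 and h_1·M_1 + 2h_1·M_2 = 6(s'(2) - Δ_1) = 30.
Solving the tridiagonal system: M_0 = 67, M_1 = -56, M_2 = 43.
On [1, 2], s(x) = 7 + 5/2·(x - 1) - 28·(x - 1)² + 33/2·(x - 1)³.
With (x - 1) = 1/4: s(5/4) = 785/128.

6.1328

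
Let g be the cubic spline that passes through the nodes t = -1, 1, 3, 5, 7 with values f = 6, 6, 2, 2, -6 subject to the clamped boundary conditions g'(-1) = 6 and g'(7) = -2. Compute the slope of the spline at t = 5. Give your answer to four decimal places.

Put m_i = g'' at the i-th knot. Here h = (2, 2, 2, 2) and Δ = (0, -2, 0, -4), so the interior equations h_(i-1)·m_(i-1) + 2(h_(i-1)+h_i)·m_i + h_i·m_(i+1) = 6(Δ_i − Δ_(i-1)) read
  2·m_0 + 8·m_1 + 2·m_2 = 6(Δ_1 - Δ_0) = -12
  2·m_1 + 8·m_2 + 2·m_3 = 6(Δ_2 - Δ_1) = 12
  2·m_2 + 8·m_3 + 2·m_4 = 6(Δ_3 - Δ_2) = -24
Clamped end conditions give two more equations: 2h_0·m_0 + h_0·m_1 = 6(Δ_0 - g'(-1)) = -36 and h_3·m_3 + 2h_3·m_4 = 6(g'(7) - Δ_3) = 12.
Solving the tridiagonal system: m_0 = -253/28, m_1 = 1/14, m_2 = 11/4, m_3 = -71/14, m_4 = 155/28.
On [5, 7], g'(t) = b_3 + 2c_3·(t - 5) + 3d_3·(t - 5)² with b_3 = Δ_3 - h_3(2m_3 + m_4)/6 = -69/28, c_3 = m_3/2 = -71/28, d_3 = (m_4 - m_3)/(6h_3) = 99/112. So g'(5) = -69/28.

-2.4643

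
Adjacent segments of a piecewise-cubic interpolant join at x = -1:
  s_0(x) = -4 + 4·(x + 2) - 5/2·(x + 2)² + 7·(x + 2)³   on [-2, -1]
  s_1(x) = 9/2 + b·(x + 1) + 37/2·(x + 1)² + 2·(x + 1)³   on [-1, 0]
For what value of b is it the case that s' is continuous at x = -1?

s_0'(x) = 4 - 5·(x + 2) + 21·(x + 2)², so s_0'(-1) = 20. On the right, s_1'(-1) = b, so b = 20.

20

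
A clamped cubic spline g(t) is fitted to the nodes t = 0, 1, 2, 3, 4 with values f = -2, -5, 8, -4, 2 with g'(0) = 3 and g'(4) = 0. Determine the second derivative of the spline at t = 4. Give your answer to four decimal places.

With m_i denoting the second derivative at x_i, h_i = 1, 1, 1, 1, and Δ_i = (y_(i+1) − y_i)/h_i = -3, 13, -12, 6:
  1·m_0 + 4·m_1 + 1·m_2 = 6(Δ_1 - Δ_0) = 96
  1·m_1 + 4·m_2 + 1·m_3 = 6(Δ_2 - Δ_1) = -150
  1·m_2 + 4·m_3 + 1·m_4 = 6(Δ_3 - Δ_2) = 108
Clamped end conditions give two more equations: 2h_0·m_0 + h_0·m_1 = 6(Δ_0 - g'(0)) = -36 and h_3·m_3 + 2h_3·m_4 = 6(g'(4) - Δ_3) = -36.
Solving the tridiagonal system: m_0 = -1215/28, m_1 = 711/14, m_2 = -255/4, m_3 = 759/14, m_4 = -1263/28.

-45.1071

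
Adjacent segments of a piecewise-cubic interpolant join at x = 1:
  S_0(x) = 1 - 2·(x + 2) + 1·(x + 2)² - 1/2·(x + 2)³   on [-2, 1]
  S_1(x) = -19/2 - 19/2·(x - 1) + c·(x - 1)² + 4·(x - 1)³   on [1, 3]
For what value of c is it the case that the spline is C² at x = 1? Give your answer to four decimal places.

S_0''(x) = 2 - 3·(x + 2), so S_0''(1) = -7. On the right, S_1''(1) = 2c, so c = -7/2.

-3.5000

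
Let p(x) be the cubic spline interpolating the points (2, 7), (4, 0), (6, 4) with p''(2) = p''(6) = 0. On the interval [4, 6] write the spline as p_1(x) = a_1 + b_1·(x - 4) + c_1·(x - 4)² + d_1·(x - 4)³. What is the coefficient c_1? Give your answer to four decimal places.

2.0625

Write σ_i for p''(x_i). With h_i = 2, 2 and divided differences Δ_i = -7/2, 2, the continuity of p' gives the tridiagonal system
  2·σ_0 + 8·σ_1 + 2·σ_2 = 6(Δ_1 - Δ_0) = 33
Natural end conditions: σ_0 = σ_2 = 0.
Forward elimination and back-substitution give σ_0 = 0, σ_1 = 33/8, σ_2 = 0.
On [4, 6], with p_1(x) = a_1 + b_1·(x - 4) + c_1·(x - 4)² + d_1·(x - 4)³: c_1 = σ_1/2 = 33/16, d_1 = (σ_2 - σ_1)/(6h_1) = -11/32, b_1 = Δ_1 - h_1(2σ_1 + σ_2)/6 = -3/4.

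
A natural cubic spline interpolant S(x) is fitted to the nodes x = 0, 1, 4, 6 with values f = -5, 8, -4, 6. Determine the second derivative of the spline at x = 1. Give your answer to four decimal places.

Write m_i for S''(x_i). With h_i = 1, 3, 2 and divided differences Δ_i = 13, -4, 5, the continuity of S' gives the tridiagonal system
  1·m_0 + 8·m_1 + 3·m_2 = 6(Δ_1 - Δ_0) = -102
  3·m_1 + 10·m_2 + 2·m_3 = 6(Δ_2 - Δ_1) = 54
Natural end conditions: m_0 = m_3 = 0.
Solving the tridiagonal system: m_0 = 0, m_1 = -1182/71, m_2 = 738/71, m_3 = 0.

-16.6479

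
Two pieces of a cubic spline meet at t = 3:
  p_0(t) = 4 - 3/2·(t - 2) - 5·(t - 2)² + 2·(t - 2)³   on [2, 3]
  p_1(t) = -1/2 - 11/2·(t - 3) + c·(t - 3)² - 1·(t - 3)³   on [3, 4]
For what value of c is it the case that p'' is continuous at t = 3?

1

p_0''(t) = -10 + 12·(t - 2), so p_0''(3) = 2. On the right, p_1''(3) = 2c, so c = 1.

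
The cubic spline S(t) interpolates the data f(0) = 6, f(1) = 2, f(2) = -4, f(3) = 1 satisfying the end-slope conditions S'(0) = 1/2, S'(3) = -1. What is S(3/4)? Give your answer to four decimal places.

3.7734

Write σ_i for S''(x_i). With h_i = 1, 1, 1 and divided differences Δ_i = -4, -6, 5, the continuity of S' gives the tridiagonal system
  1·σ_0 + 4·σ_1 + 1·σ_2 = 6(Δ_1 - Δ_0) = -12
  1·σ_1 + 4·σ_2 + 1·σ_3 = 6(Δ_2 - Δ_1) = 66
Clamped end conditions give two more equations: 2h_0·σ_0 + h_0·σ_1 = 6(Δ_0 - S'(0)) = -27 and h_2·σ_2 + 2h_2·σ_3 = 6(S'(3) - Δ_2) = -36.
Solving: σ_0 = -10, σ_1 = -7, σ_2 = 26, σ_3 = -31.
On [0, 1], S(t) = 6 + 1/2·t - 5·t² + 1/2·t³.
With t = 3/4: S(3/4) = 483/128.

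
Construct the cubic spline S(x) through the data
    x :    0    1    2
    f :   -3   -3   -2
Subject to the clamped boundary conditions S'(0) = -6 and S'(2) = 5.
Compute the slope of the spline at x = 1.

1

With σ_i denoting the second derivative at x_i, h_i = 1, 1, and Δ_i = (y_(i+1) − y_i)/h_i = 0, 1:
  1·σ_0 + 4·σ_1 + 1·σ_2 = 6(Δ_1 - Δ_0) = 6
Clamped end conditions give two more equations: 2h_0·σ_0 + h_0·σ_1 = 6(Δ_0 - S'(0)) = 36 and h_1·σ_1 + 2h_1·σ_2 = 6(S'(2) - Δ_1) = 24.
Solving the tridiagonal system: σ_0 = 22, σ_1 = -8, σ_2 = 16.
On [1, 2], S'(x) = b_1 + 2c_1·(x - 1) + 3d_1·(x - 1)² with b_1 = Δ_1 - h_1(2σ_1 + σ_2)/6 = 1, c_1 = σ_1/2 = -4, d_1 = (σ_2 - σ_1)/(6h_1) = 4. So S'(1) = 1.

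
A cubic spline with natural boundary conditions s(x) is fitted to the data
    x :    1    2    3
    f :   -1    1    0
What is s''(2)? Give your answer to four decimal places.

With M_i denoting the second derivative at x_i, h_i = 1, 1, and Δ_i = (y_(i+1) − y_i)/h_i = 2, -1:
  1·M_0 + 4·M_1 + 1·M_2 = 6(Δ_1 - Δ_0) = -18
Natural end conditions: M_0 = M_2 = 0.
Hence M_0 = 0, M_1 = -9/2, M_2 = 0.

-4.5000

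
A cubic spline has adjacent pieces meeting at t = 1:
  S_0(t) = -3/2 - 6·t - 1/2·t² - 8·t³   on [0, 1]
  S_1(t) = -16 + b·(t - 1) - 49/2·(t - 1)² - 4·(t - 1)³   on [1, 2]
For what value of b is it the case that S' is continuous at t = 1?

S_0'(t) = -6 - 1·t - 24·t², so S_0'(1) = -31. On the right, S_1'(1) = b, so b = -31.

-31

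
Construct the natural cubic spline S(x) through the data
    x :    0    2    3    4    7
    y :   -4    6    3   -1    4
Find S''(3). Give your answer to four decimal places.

Let m_i = S''(x_i). Step sizes h_i = 2, 1, 1, 3; slopes of the chords Δ_i = (y_(i+1) - y_i)/h_i = 5, -3, -4, 5/3.
  2·m_0 + 6·m_1 + 1·m_2 = 6(Δ_1 - Δ_0) = -48
  1·m_1 + 4·m_2 + 1·m_3 = 6(Δ_2 - Δ_1) = -6
  1·m_2 + 8·m_3 + 3·m_4 = 6(Δ_3 - Δ_2) = 34
Natural end conditions: m_0 = m_4 = 0.
Hence m_0 = 0, m_1 = -703/89, m_2 = -54/89, m_3 = 385/89, m_4 = 0.

-0.6067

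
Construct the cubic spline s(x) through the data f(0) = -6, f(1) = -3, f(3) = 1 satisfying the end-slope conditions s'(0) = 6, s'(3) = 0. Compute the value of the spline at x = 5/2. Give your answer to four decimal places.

Write m_i for s''(x_i). With h_i = 1, 2 and divided differences Δ_i = 3, 2, the continuity of s' gives the tridiagonal system
  1·m_0 + 6·m_1 + 2·m_2 = 6(Δ_1 - Δ_0) = -6
Clamped end conditions give two more equations: 2h_0·m_0 + h_0·m_1 = 6(Δ_0 - s'(0)) = -18 and h_1·m_1 + 2h_1·m_2 = 6(s'(3) - Δ_1) = -12.
Forward elimination and back-substitution give m_0 = -10, m_1 = 2, m_2 = -4.
On [1, 3], s(x) = -3 + 2·(x - 1) + 1·(x - 1)² - 1/2·(x - 1)³.
With (x - 1) = 3/2: s(5/2) = 9/16.

0.5625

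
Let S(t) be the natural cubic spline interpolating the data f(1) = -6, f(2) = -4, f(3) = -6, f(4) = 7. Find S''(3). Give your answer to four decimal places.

Put M_i = S'' at the i-th knot. Here h = (1, 1, 1) and Δ = (2, -2, 13), so the interior equations h_(i-1)·M_(i-1) + 2(h_(i-1)+h_i)·M_i + h_i·M_(i+1) = 6(Δ_i − Δ_(i-1)) read
  1·M_0 + 4·M_1 + 1·M_2 = 6(Δ_1 - Δ_0) = -24
  1·M_1 + 4·M_2 + 1·M_3 = 6(Δ_2 - Δ_1) = 90
Natural end conditions: M_0 = M_3 = 0.
Forward elimination and back-substitution give M_0 = 0, M_1 = -62/5, M_2 = 128/5, M_3 = 0.

25.6000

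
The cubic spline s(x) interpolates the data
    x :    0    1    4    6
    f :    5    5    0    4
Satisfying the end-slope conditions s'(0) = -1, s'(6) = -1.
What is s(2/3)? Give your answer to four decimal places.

4.9848

Put m_i = s'' at the i-th knot. Here h = (1, 3, 2) and Δ = (0, -5/3, 2), so the interior equations h_(i-1)·m_(i-1) + 2(h_(i-1)+h_i)·m_i + h_i·m_(i+1) = 6(Δ_i − Δ_(i-1)) read
  1·m_0 + 8·m_1 + 3·m_2 = 6(Δ_1 - Δ_0) = -10
  3·m_1 + 10·m_2 + 2·m_3 = 6(Δ_2 - Δ_1) = 22
Clamped end conditions give two more equations: 2h_0·m_0 + h_0·m_1 = 6(Δ_0 - s'(0)) = 6 and h_2·m_2 + 2h_2·m_3 = 6(s'(6) - Δ_2) = -18.
Hence m_0 = 187/39, m_1 = -140/39, m_2 = 181/39, m_3 = -266/39.
On [0, 1], s(x) = 5 - 1·x + 187/78·x² - 109/78·x³.
With x = 2/3: s(2/3) = 5249/1053.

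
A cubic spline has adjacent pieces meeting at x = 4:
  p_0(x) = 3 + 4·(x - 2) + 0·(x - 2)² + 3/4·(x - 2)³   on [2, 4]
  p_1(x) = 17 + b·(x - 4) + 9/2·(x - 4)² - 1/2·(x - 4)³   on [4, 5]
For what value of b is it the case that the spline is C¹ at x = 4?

13

p_0'(x) = 4 + 0·(x - 2) + 9/4·(x - 2)², so p_0'(4) = 13. On the right, p_1'(4) = b, so b = 13.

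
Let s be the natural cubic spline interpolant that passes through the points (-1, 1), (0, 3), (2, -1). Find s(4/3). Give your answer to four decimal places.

Let σ_i = s''(x_i). Step sizes h_i = 1, 2; slopes of the chords Δ_i = (y_(i+1) - y_i)/h_i = 2, -2.
  1·σ_0 + 6·σ_1 + 2·σ_2 = 6(Δ_1 - Δ_0) = -24
Natural end conditions: σ_0 = σ_2 = 0.
Solving the tridiagonal system: σ_0 = 0, σ_1 = -4, σ_2 = 0.
On [0, 2], s(x) = 3 + 2/3·x - 2·x² + 1/3·x³.
With x = 4/3: s(4/3) = 91/81.

1.1235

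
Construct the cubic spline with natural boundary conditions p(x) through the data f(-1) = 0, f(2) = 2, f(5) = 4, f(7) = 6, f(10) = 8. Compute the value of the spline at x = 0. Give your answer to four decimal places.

0.6968

Let m_i = p''(x_i). Step sizes h_i = 3, 3, 2, 3; slopes of the chords Δ_i = (y_(i+1) - y_i)/h_i = 2/3, 2/3, 1, 2/3.
  3·m_0 + 12·m_1 + 3·m_2 = 6(Δ_1 - Δ_0) = 0
  3·m_1 + 10·m_2 + 2·m_3 = 6(Δ_2 - Δ_1) = 2
  2·m_2 + 10·m_3 + 3·m_4 = 6(Δ_3 - Δ_2) = -2
Natural end conditions: m_0 = m_4 = 0.
Solving the tridiagonal system: m_0 = 0, m_1 = -4/59, m_2 = 16/59, m_3 = -15/59, m_4 = 0.
On [-1, 2], p(x) = 0 + 124/177·(x + 1) + 0·(x + 1)² - 2/531·(x + 1)³.
With (x + 1) = 1: p(0) = 370/531.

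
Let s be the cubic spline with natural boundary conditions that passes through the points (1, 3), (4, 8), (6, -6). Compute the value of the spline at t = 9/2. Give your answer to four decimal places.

With M_i denoting the second derivative at x_i, h_i = 3, 2, and Δ_i = (y_(i+1) − y_i)/h_i = 5/3, -7:
  3·M_0 + 10·M_1 + 2·M_2 = 6(Δ_1 - Δ_0) = -52
Natural end conditions: M_0 = M_2 = 0.
Solving: M_0 = 0, M_1 = -26/5, M_2 = 0.
On [4, 6], s(t) = 8 - 53/15·(t - 4) - 13/5·(t - 4)² + 13/30·(t - 4)³.
With (t - 4) = 1/2: s(9/2) = 451/80.

5.6375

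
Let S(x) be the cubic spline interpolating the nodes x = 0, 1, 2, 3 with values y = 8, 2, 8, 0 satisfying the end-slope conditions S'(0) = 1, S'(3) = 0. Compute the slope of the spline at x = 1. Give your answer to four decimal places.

0.1333

Let M_i = S''(x_i). Step sizes h_i = 1, 1, 1; slopes of the chords Δ_i = (y_(i+1) - y_i)/h_i = -6, 6, -8.
  1·M_0 + 4·M_1 + 1·M_2 = 6(Δ_1 - Δ_0) = 72
  1·M_1 + 4·M_2 + 1·M_3 = 6(Δ_2 - Δ_1) = -84
Clamped end conditions give two more equations: 2h_0·M_0 + h_0·M_1 = 6(Δ_0 - S'(0)) = -42 and h_2·M_2 + 2h_2·M_3 = 6(S'(3) - Δ_2) = 48.
Forward elimination and back-substitution give M_0 = -604/15, M_1 = 578/15, M_2 = -628/15, M_3 = 674/15.
On [1, 2], S'(x) = b_1 + 2c_1·(x - 1) + 3d_1·(x - 1)² with b_1 = Δ_1 - h_1(2M_1 + M_2)/6 = 2/15, c_1 = M_1/2 = 289/15, d_1 = (M_2 - M_1)/(6h_1) = -67/5. So S'(1) = 2/15.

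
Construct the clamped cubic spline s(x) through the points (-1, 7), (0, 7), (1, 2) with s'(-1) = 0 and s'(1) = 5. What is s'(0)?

-5

Let M_i = s''(x_i). Step sizes h_i = 1, 1; slopes of the chords Δ_i = (y_(i+1) - y_i)/h_i = 0, -5.
  1·M_0 + 4·M_1 + 1·M_2 = 6(Δ_1 - Δ_0) = -30
Clamped end conditions give two more equations: 2h_0·M_0 + h_0·M_1 = 6(Δ_0 - s'(-1)) = 0 and h_1·M_1 + 2h_1·M_2 = 6(s'(1) - Δ_1) = 60.
Solving: M_0 = 10, M_1 = -20, M_2 = 40.
On [0, 1], s'(x) = b_1 + 2c_1·x + 3d_1·x² with b_1 = Δ_1 - h_1(2M_1 + M_2)/6 = -5, c_1 = M_1/2 = -10, d_1 = (M_2 - M_1)/(6h_1) = 10. So s'(0) = -5.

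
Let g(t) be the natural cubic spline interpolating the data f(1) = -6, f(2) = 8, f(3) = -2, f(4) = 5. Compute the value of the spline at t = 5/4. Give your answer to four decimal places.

-0.7344

Put σ_i = g'' at the i-th knot. Here h = (1, 1, 1) and Δ = (14, -10, 7), so the interior equations h_(i-1)·σ_(i-1) + 2(h_(i-1)+h_i)·σ_i + h_i·σ_(i+1) = 6(Δ_i − Δ_(i-1)) read
  1·σ_0 + 4·σ_1 + 1·σ_2 = 6(Δ_1 - Δ_0) = -144
  1·σ_1 + 4·σ_2 + 1·σ_3 = 6(Δ_2 - Δ_1) = 102
Natural end conditions: σ_0 = σ_3 = 0.
Forward elimination and back-substitution give σ_0 = 0, σ_1 = -226/5, σ_2 = 184/5, σ_3 = 0.
On [1, 2], g(t) = -6 + 323/15·(t - 1) + 0·(t - 1)² - 113/15·(t - 1)³.
With (t - 1) = 1/4: g(5/4) = -47/64.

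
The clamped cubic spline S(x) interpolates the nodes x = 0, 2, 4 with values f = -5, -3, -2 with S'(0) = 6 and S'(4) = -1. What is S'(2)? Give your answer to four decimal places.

Write M_i for S''(x_i). With h_i = 2, 2 and divided differences Δ_i = 1, 1/2, the continuity of S' gives the tridiagonal system
  2·M_0 + 8·M_1 + 2·M_2 = 6(Δ_1 - Δ_0) = -3
Clamped end conditions give two more equations: 2h_0·M_0 + h_0·M_1 = 6(Δ_0 - S'(0)) = -30 and h_1·M_1 + 2h_1·M_2 = 6(S'(4) - Δ_1) = -9.
Solving: M_0 = -71/8, M_1 = 11/4, M_2 = -29/8.
On [2, 4], S'(x) = b_1 + 2c_1·(x - 2) + 3d_1·(x - 2)² with b_1 = Δ_1 - h_1(2M_1 + M_2)/6 = -1/8, c_1 = M_1/2 = 11/8, d_1 = (M_2 - M_1)/(6h_1) = -17/32. So S'(2) = -1/8.

-0.1250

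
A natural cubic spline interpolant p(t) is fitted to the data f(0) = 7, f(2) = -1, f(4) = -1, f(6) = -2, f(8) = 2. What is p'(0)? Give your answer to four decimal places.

Let m_i = p''(x_i). Step sizes h_i = 2, 2, 2, 2; slopes of the chords Δ_i = (y_(i+1) - y_i)/h_i = -4, 0, -1/2, 2.
  2·m_0 + 8·m_1 + 2·m_2 = 6(Δ_1 - Δ_0) = 24
  2·m_1 + 8·m_2 + 2·m_3 = 6(Δ_2 - Δ_1) = -3
  2·m_2 + 8·m_3 + 2·m_4 = 6(Δ_3 - Δ_2) = 15
Natural end conditions: m_0 = m_4 = 0.
Solving the tridiagonal system: m_0 = 0, m_1 = 387/112, m_2 = -51/28, m_3 = 261/112, m_4 = 0.
On [0, 2], p'(t) = b_0 + 2c_0·t + 3d_0·t² with b_0 = Δ_0 - h_0(2m_0 + m_1)/6 = -577/112, c_0 = m_0/2 = 0, d_0 = (m_1 - m_0)/(6h_0) = 129/448. So p'(0) = -577/112.

-5.1518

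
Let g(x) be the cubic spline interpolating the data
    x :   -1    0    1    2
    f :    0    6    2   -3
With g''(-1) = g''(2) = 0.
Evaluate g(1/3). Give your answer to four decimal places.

5.5111

With M_i denoting the second derivative at x_i, h_i = 1, 1, 1, and Δ_i = (y_(i+1) − y_i)/h_i = 6, -4, -5:
  1·M_0 + 4·M_1 + 1·M_2 = 6(Δ_1 - Δ_0) = -60
  1·M_1 + 4·M_2 + 1·M_3 = 6(Δ_2 - Δ_1) = -6
Natural end conditions: M_0 = M_3 = 0.
Solving: M_0 = 0, M_1 = -78/5, M_2 = 12/5, M_3 = 0.
On [0, 1], g(x) = 6 + 4/5·x - 39/5·x² + 3·x³.
With x = 1/3: g(1/3) = 248/45.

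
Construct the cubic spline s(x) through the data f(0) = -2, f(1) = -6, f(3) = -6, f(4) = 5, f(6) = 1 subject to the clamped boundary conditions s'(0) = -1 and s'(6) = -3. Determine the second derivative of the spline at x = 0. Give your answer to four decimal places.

-9.5269

With M_i denoting the second derivative at x_i, h_i = 1, 2, 1, 2, and Δ_i = (y_(i+1) − y_i)/h_i = -4, 0, 11, -2:
  1·M_0 + 6·M_1 + 2·M_2 = 6(Δ_1 - Δ_0) = 24
  2·M_1 + 6·M_2 + 1·M_3 = 6(Δ_2 - Δ_1) = 66
  1·M_2 + 6·M_3 + 2·M_4 = 6(Δ_3 - Δ_2) = -78
Clamped end conditions give two more equations: 2h_0·M_0 + h_0·M_1 = 6(Δ_0 - s'(0)) = -18 and h_3·M_3 + 2h_3·M_4 = 6(s'(6) - Δ_3) = -6.
Hence M_0 = -886/93, M_1 = 98/93, M_2 = 1265/93, M_3 = -1648/93, M_4 = 1369/186.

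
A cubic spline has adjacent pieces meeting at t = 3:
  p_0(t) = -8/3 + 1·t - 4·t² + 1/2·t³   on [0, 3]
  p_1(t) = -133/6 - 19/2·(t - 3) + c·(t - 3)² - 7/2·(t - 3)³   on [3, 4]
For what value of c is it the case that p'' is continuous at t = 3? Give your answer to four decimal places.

p_0''(t) = -8 + 3·t, so p_0''(3) = 1. On the right, p_1''(3) = 2c, so c = 1/2.

0.5000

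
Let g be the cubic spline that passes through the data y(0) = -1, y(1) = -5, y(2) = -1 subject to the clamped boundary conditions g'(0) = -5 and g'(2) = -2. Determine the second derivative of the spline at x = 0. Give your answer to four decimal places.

-7.5000

Write M_i for g''(x_i). With h_i = 1, 1 and divided differences Δ_i = -4, 4, the continuity of g' gives the tridiagonal system
  1·M_0 + 4·M_1 + 1·M_2 = 6(Δ_1 - Δ_0) = 48
Clamped end conditions give two more equations: 2h_0·M_0 + h_0·M_1 = 6(Δ_0 - g'(0)) = 6 and h_1·M_1 + 2h_1·M_2 = 6(g'(2) - Δ_1) = -36.
Hence M_0 = -15/2, M_1 = 21, M_2 = -57/2.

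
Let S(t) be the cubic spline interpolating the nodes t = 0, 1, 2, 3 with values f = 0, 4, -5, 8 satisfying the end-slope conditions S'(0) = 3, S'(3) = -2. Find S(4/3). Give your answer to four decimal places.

0.4519

Write m_i for S''(x_i). With h_i = 1, 1, 1 and divided differences Δ_i = 4, -9, 13, the continuity of S' gives the tridiagonal system
  1·m_0 + 4·m_1 + 1·m_2 = 6(Δ_1 - Δ_0) = -78
  1·m_1 + 4·m_2 + 1·m_3 = 6(Δ_2 - Δ_1) = 132
Clamped end conditions give two more equations: 2h_0·m_0 + h_0·m_1 = 6(Δ_0 - S'(0)) = 6 and h_2·m_2 + 2h_2·m_3 = 6(S'(3) - Δ_2) = -90.
Hence m_0 = 352/15, m_1 = -614/15, m_2 = 934/15, m_3 = -1142/15.
On [1, 2], S(t) = 4 - 86/15·(t - 1) - 307/15·(t - 1)² + 86/5·(t - 1)³.
With (t - 1) = 1/3: S(4/3) = 61/135.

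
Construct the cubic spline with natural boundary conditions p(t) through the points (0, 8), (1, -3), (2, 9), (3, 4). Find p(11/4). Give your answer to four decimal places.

6.6719

Put σ_i = p'' at the i-th knot. Here h = (1, 1, 1) and Δ = (-11, 12, -5), so the interior equations h_(i-1)·σ_(i-1) + 2(h_(i-1)+h_i)·σ_i + h_i·σ_(i+1) = 6(Δ_i − Δ_(i-1)) read
  1·σ_0 + 4·σ_1 + 1·σ_2 = 6(Δ_1 - Δ_0) = 138
  1·σ_1 + 4·σ_2 + 1·σ_3 = 6(Δ_2 - Δ_1) = -102
Natural end conditions: σ_0 = σ_3 = 0.
Solving: σ_0 = 0, σ_1 = 218/5, σ_2 = -182/5, σ_3 = 0.
On [2, 3], p(t) = 9 + 107/15·(t - 2) - 91/5·(t - 2)² + 91/15·(t - 2)³.
With (t - 2) = 3/4: p(11/4) = 427/64.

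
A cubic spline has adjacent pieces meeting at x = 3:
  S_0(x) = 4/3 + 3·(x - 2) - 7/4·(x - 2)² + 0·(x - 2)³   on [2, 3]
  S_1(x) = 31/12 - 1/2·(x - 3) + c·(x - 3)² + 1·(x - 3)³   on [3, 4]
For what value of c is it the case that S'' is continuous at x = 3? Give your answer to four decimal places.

S_0''(x) = -7/2 + 0·(x - 2), so S_0''(3) = -7/2. On the right, S_1''(3) = 2c, so c = -7/4.

-1.7500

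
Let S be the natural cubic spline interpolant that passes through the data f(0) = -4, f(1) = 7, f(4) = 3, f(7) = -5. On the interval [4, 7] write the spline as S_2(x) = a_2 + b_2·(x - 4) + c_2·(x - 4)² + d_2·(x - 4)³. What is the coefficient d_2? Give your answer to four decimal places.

-0.1009

Let σ_i = S''(x_i). Step sizes h_i = 1, 3, 3; slopes of the chords Δ_i = (y_(i+1) - y_i)/h_i = 11, -4/3, -8/3.
  1·σ_0 + 8·σ_1 + 3·σ_2 = 6(Δ_1 - Δ_0) = -74
  3·σ_1 + 12·σ_2 + 3·σ_3 = 6(Δ_2 - Δ_1) = -8
Natural end conditions: σ_0 = σ_3 = 0.
Solving the tridiagonal system: σ_0 = 0, σ_1 = -288/29, σ_2 = 158/87, σ_3 = 0.
On [4, 7], with S_2(x) = a_2 + b_2·(x - 4) + c_2·(x - 4)² + d_2·(x - 4)³: c_2 = σ_2/2 = 79/87, d_2 = (σ_3 - σ_2)/(6h_2) = -79/783, b_2 = Δ_2 - h_2(2σ_2 + σ_3)/6 = -130/29.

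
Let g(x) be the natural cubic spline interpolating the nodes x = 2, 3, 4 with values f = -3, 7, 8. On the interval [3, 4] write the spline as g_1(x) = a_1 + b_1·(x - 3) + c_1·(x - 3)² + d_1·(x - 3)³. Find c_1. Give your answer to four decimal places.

Write M_i for g''(x_i). With h_i = 1, 1 and divided differences Δ_i = 10, 1, the continuity of g' gives the tridiagonal system
  1·M_0 + 4·M_1 + 1·M_2 = 6(Δ_1 - Δ_0) = -54
Natural end conditions: M_0 = M_2 = 0.
Solving the tridiagonal system: M_0 = 0, M_1 = -27/2, M_2 = 0.
On [3, 4], with g_1(x) = a_1 + b_1·(x - 3) + c_1·(x - 3)² + d_1·(x - 3)³: c_1 = M_1/2 = -27/4, d_1 = (M_2 - M_1)/(6h_1) = 9/4, b_1 = Δ_1 - h_1(2M_1 + M_2)/6 = 11/2.

-6.7500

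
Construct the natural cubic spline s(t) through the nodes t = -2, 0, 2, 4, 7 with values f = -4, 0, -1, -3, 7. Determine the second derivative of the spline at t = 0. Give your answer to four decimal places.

Write m_i for s''(x_i). With h_i = 2, 2, 2, 3 and divided differences Δ_i = 2, -1/2, -1, 10/3, the continuity of s' gives the tridiagonal system
  2·m_0 + 8·m_1 + 2·m_2 = 6(Δ_1 - Δ_0) = -15
  2·m_1 + 8·m_2 + 2·m_3 = 6(Δ_2 - Δ_1) = -3
  2·m_2 + 10·m_3 + 3·m_4 = 6(Δ_3 - Δ_2) = 26
Natural end conditions: m_0 = m_4 = 0.
Forward elimination and back-substitution give m_0 = 0, m_1 = -122/71, m_2 = -89/142, m_3 = 387/142, m_4 = 0.

-1.7183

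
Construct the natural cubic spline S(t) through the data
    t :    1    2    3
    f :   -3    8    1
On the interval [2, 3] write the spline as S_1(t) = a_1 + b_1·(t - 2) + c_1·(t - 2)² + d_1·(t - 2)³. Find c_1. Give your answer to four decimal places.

-13.5000

Put M_i = S'' at the i-th knot. Here h = (1, 1) and Δ = (11, -7), so the interior equations h_(i-1)·M_(i-1) + 2(h_(i-1)+h_i)·M_i + h_i·M_(i+1) = 6(Δ_i − Δ_(i-1)) read
  1·M_0 + 4·M_1 + 1·M_2 = 6(Δ_1 - Δ_0) = -108
Natural end conditions: M_0 = M_2 = 0.
Forward elimination and back-substitution give M_0 = 0, M_1 = -27, M_2 = 0.
On [2, 3], with S_1(t) = a_1 + b_1·(t - 2) + c_1·(t - 2)² + d_1·(t - 2)³: c_1 = M_1/2 = -27/2, d_1 = (M_2 - M_1)/(6h_1) = 9/2, b_1 = Δ_1 - h_1(2M_1 + M_2)/6 = 2.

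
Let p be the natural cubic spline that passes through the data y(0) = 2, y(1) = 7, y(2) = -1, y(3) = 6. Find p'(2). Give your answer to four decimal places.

-2.7333

Put M_i = p'' at the i-th knot. Here h = (1, 1, 1) and Δ = (5, -8, 7), so the interior equations h_(i-1)·M_(i-1) + 2(h_(i-1)+h_i)·M_i + h_i·M_(i+1) = 6(Δ_i − Δ_(i-1)) read
  1·M_0 + 4·M_1 + 1·M_2 = 6(Δ_1 - Δ_0) = -78
  1·M_1 + 4·M_2 + 1·M_3 = 6(Δ_2 - Δ_1) = 90
Natural end conditions: M_0 = M_3 = 0.
Forward elimination and back-substitution give M_0 = 0, M_1 = -134/5, M_2 = 146/5, M_3 = 0.
On [2, 3], p'(x) = b_2 + 2c_2·(x - 2) + 3d_2·(x - 2)² with b_2 = Δ_2 - h_2(2M_2 + M_3)/6 = -41/15, c_2 = M_2/2 = 73/5, d_2 = (M_3 - M_2)/(6h_2) = -73/15. So p'(2) = -41/15.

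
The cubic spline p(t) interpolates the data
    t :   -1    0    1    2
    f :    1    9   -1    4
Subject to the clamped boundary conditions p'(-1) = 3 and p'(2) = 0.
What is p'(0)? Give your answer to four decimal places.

-1.4000

With m_i denoting the second derivative at x_i, h_i = 1, 1, 1, and Δ_i = (y_(i+1) − y_i)/h_i = 8, -10, 5:
  1·m_0 + 4·m_1 + 1·m_2 = 6(Δ_1 - Δ_0) = -108
  1·m_1 + 4·m_2 + 1·m_3 = 6(Δ_2 - Δ_1) = 90
Clamped end conditions give two more equations: 2h_0·m_0 + h_0·m_1 = 6(Δ_0 - p'(-1)) = 30 and h_2·m_2 + 2h_2·m_3 = 6(p'(2) - Δ_2) = -30.
Forward elimination and back-substitution give m_0 = 194/5, m_1 = -238/5, m_2 = 218/5, m_3 = -184/5.
On [0, 1], p'(t) = b_1 + 2c_1·t + 3d_1·t² with b_1 = Δ_1 - h_1(2m_1 + m_2)/6 = -7/5, c_1 = m_1/2 = -119/5, d_1 = (m_2 - m_1)/(6h_1) = 76/5. So p'(0) = -7/5.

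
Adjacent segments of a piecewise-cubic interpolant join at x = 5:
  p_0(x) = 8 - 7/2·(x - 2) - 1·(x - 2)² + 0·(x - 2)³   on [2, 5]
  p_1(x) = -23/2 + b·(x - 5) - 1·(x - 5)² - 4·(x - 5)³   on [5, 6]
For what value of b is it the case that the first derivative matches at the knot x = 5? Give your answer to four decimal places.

-9.5000

p_0'(x) = -7/2 - 2·(x - 2) + 0·(x - 2)², so p_0'(5) = -19/2. On the right, p_1'(5) = b, so b = -19/2.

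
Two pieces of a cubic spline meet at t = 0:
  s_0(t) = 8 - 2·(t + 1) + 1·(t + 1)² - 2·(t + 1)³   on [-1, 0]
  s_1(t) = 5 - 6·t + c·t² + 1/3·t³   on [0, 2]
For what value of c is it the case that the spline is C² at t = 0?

-5

s_0''(t) = 2 - 12·(t + 1), so s_0''(0) = -10. On the right, s_1''(0) = 2c, so c = -5.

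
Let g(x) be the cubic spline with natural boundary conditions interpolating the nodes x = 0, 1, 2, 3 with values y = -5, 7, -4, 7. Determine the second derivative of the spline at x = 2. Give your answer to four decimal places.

With σ_i denoting the second derivative at x_i, h_i = 1, 1, 1, and Δ_i = (y_(i+1) − y_i)/h_i = 12, -11, 11:
  1·σ_0 + 4·σ_1 + 1·σ_2 = 6(Δ_1 - Δ_0) = -138
  1·σ_1 + 4·σ_2 + 1·σ_3 = 6(Δ_2 - Δ_1) = 132
Natural end conditions: σ_0 = σ_3 = 0.
Solving the tridiagonal system: σ_0 = 0, σ_1 = -228/5, σ_2 = 222/5, σ_3 = 0.

44.4000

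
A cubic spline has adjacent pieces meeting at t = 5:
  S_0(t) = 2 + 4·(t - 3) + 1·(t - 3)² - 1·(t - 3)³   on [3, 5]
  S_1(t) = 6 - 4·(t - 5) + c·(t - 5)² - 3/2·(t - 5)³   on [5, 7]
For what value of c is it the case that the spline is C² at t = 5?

-5

S_0''(t) = 2 - 6·(t - 3), so S_0''(5) = -10. On the right, S_1''(5) = 2c, so c = -5.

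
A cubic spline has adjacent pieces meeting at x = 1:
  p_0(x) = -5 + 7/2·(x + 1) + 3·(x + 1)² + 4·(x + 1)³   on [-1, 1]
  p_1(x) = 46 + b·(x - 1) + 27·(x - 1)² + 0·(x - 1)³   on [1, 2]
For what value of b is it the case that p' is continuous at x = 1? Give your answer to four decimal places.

p_0'(x) = 7/2 + 6·(x + 1) + 12·(x + 1)², so p_0'(1) = 127/2. On the right, p_1'(1) = b, so b = 127/2.

63.5000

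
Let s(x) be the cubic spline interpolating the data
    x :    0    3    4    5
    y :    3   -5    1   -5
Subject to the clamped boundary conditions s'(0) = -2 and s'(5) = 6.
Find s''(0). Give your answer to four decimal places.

Let M_i = s''(x_i). Step sizes h_i = 3, 1, 1; slopes of the chords Δ_i = (y_(i+1) - y_i)/h_i = -8/3, 6, -6.
  3·M_0 + 8·M_1 + 1·M_2 = 6(Δ_1 - Δ_0) = 52
  1·M_1 + 4·M_2 + 1·M_3 = 6(Δ_2 - Δ_1) = -72
Clamped end conditions give two more equations: 2h_0·M_0 + h_0·M_1 = 6(Δ_0 - s'(0)) = -4 and h_2·M_2 + 2h_2·M_3 = 6(s'(5) - Δ_2) = 72.
Hence M_0 = -652/87, M_1 = 396/29, M_2 = -1008/29, M_3 = 1548/29.

-7.4943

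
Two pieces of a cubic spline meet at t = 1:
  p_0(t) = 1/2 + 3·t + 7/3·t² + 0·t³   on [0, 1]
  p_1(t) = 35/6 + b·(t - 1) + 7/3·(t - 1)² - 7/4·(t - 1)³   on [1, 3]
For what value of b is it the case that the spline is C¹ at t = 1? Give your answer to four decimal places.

7.6667

p_0'(t) = 3 + 14/3·t + 0·t², so p_0'(1) = 23/3. On the right, p_1'(1) = b, so b = 23/3.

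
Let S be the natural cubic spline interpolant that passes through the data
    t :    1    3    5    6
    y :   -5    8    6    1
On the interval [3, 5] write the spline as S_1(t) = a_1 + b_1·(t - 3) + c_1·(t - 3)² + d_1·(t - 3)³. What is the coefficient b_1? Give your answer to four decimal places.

Put m_i = S'' at the i-th knot. Here h = (2, 2, 1) and Δ = (13/2, -1, -5), so the interior equations h_(i-1)·m_(i-1) + 2(h_(i-1)+h_i)·m_i + h_i·m_(i+1) = 6(Δ_i − Δ_(i-1)) read
  2·m_0 + 8·m_1 + 2·m_2 = 6(Δ_1 - Δ_0) = -45
  2·m_1 + 6·m_2 + 1·m_3 = 6(Δ_2 - Δ_1) = -24
Natural end conditions: m_0 = m_3 = 0.
Solving the tridiagonal system: m_0 = 0, m_1 = -111/22, m_2 = -51/22, m_3 = 0.
On [3, 5], with S_1(t) = a_1 + b_1·(t - 3) + c_1·(t - 3)² + d_1·(t - 3)³: c_1 = m_1/2 = -111/44, d_1 = (m_2 - m_1)/(6h_1) = 5/22, b_1 = Δ_1 - h_1(2m_1 + m_2)/6 = 69/22.

3.1364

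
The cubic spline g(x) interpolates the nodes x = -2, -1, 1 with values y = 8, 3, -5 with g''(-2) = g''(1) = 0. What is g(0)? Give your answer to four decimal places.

Put M_i = g'' at the i-th knot. Here h = (1, 2) and Δ = (-5, -4), so the interior equations h_(i-1)·M_(i-1) + 2(h_(i-1)+h_i)·M_i + h_i·M_(i+1) = 6(Δ_i − Δ_(i-1)) read
  1·M_0 + 6·M_1 + 2·M_2 = 6(Δ_1 - Δ_0) = 6
Natural end conditions: M_0 = M_2 = 0.
Hence M_0 = 0, M_1 = 1, M_2 = 0.
On [-1, 1], g(x) = 3 - 14/3·(x + 1) + 1/2·(x + 1)² - 1/12·(x + 1)³.
With (x + 1) = 1: g(0) = -5/4.

-1.2500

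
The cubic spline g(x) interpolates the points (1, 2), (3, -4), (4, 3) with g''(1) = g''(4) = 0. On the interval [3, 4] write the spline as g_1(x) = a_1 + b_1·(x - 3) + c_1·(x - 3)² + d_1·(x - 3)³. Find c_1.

5

With M_i denoting the second derivative at x_i, h_i = 2, 1, and Δ_i = (y_(i+1) − y_i)/h_i = -3, 7:
  2·M_0 + 6·M_1 + 1·M_2 = 6(Δ_1 - Δ_0) = 60
Natural end conditions: M_0 = M_2 = 0.
Solving the tridiagonal system: M_0 = 0, M_1 = 10, M_2 = 0.
On [3, 4], with g_1(x) = a_1 + b_1·(x - 3) + c_1·(x - 3)² + d_1·(x - 3)³: c_1 = M_1/2 = 5, d_1 = (M_2 - M_1)/(6h_1) = -5/3, b_1 = Δ_1 - h_1(2M_1 + M_2)/6 = 11/3.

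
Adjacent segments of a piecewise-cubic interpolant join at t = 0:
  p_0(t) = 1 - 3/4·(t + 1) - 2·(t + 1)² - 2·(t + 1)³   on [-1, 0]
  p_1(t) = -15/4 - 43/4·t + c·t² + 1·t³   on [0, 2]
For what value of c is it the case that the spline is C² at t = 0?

-8

p_0''(t) = -4 - 12·(t + 1), so p_0''(0) = -16. On the right, p_1''(0) = 2c, so c = -8.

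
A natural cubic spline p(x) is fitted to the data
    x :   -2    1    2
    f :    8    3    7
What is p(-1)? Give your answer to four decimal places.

4.4444

Let σ_i = p''(x_i). Step sizes h_i = 3, 1; slopes of the chords Δ_i = (y_(i+1) - y_i)/h_i = -5/3, 4.
  3·σ_0 + 8·σ_1 + 1·σ_2 = 6(Δ_1 - Δ_0) = 34
Natural end conditions: σ_0 = σ_2 = 0.
Solving the tridiagonal system: σ_0 = 0, σ_1 = 17/4, σ_2 = 0.
On [-2, 1], p(x) = 8 - 91/24·(x + 2) + 0·(x + 2)² + 17/72·(x + 2)³.
With (x + 2) = 1: p(-1) = 40/9.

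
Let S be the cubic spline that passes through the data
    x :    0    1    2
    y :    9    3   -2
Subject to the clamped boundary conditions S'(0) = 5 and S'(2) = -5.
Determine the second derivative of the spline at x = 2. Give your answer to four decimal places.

Put σ_i = S'' at the i-th knot. Here h = (1, 1) and Δ = (-6, -5), so the interior equations h_(i-1)·σ_(i-1) + 2(h_(i-1)+h_i)·σ_i + h_i·σ_(i+1) = 6(Δ_i − Δ_(i-1)) read
  1·σ_0 + 4·σ_1 + 1·σ_2 = 6(Δ_1 - Δ_0) = 6
Clamped end conditions give two more equations: 2h_0·σ_0 + h_0·σ_1 = 6(Δ_0 - S'(0)) = -66 and h_1·σ_1 + 2h_1·σ_2 = 6(S'(2) - Δ_1) = 0.
Solving the tridiagonal system: σ_0 = -79/2, σ_1 = 13, σ_2 = -13/2.

-6.5000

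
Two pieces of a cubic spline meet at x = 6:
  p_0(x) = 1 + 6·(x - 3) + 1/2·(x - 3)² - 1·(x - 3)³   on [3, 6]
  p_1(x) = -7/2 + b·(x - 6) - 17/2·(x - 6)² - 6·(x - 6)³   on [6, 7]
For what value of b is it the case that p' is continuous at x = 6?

-18

p_0'(x) = 6 + 1·(x - 3) - 3·(x - 3)², so p_0'(6) = -18. On the right, p_1'(6) = b, so b = -18.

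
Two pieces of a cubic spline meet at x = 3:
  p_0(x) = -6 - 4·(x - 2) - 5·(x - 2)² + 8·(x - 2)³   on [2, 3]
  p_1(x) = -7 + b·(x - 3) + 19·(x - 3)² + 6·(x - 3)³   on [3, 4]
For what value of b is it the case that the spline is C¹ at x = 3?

p_0'(x) = -4 - 10·(x - 2) + 24·(x - 2)², so p_0'(3) = 10. On the right, p_1'(3) = b, so b = 10.

10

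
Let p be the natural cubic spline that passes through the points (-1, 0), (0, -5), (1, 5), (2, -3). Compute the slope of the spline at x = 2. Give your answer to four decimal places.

-13.8000

Let m_i = p''(x_i). Step sizes h_i = 1, 1, 1; slopes of the chords Δ_i = (y_(i+1) - y_i)/h_i = -5, 10, -8.
  1·m_0 + 4·m_1 + 1·m_2 = 6(Δ_1 - Δ_0) = 90
  1·m_1 + 4·m_2 + 1·m_3 = 6(Δ_2 - Δ_1) = -108
Natural end conditions: m_0 = m_3 = 0.
Solving the tridiagonal system: m_0 = 0, m_1 = 156/5, m_2 = -174/5, m_3 = 0.
On [1, 2], p'(x) = b_2 + 2c_2·(x - 1) + 3d_2·(x - 1)² with b_2 = Δ_2 - h_2(2m_2 + m_3)/6 = 18/5, c_2 = m_2/2 = -87/5, d_2 = (m_3 - m_2)/(6h_2) = 29/5. So p'(2) = -69/5.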